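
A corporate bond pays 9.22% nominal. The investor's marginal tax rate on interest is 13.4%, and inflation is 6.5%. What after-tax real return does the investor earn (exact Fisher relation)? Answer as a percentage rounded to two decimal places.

1.39%

After-tax nominal return = 9.22% × (1 − 0.134) = 7.98452%.
1 + r = 1.0798452 / 1.06500 = 1.013939
After-tax real rate = 1.013939 − 1 → 1.39%.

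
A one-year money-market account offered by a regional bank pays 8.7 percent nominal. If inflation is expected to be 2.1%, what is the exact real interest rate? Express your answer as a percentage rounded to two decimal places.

By the Fisher relation, 1 + r = (1 + i)/(1 + π).
1 + r = 1.08700 / 1.02100 = 1.064643
r = 1.064643 − 1 = 6.4643%, i.e. 6.46%.

6.46%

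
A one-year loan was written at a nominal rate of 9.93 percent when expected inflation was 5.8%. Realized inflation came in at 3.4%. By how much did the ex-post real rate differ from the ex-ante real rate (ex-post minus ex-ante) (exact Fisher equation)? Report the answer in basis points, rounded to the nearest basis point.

241 basis points

Ex-ante: (1 + 0.0993)/(1 + 0.0580) − 1 = 3.9036%
Ex-post: (1 + 0.0993)/(1 + 0.0340) − 1 = 6.3153%
Difference (ex-post − ex-ante) = 2.4117% → 241 basis points.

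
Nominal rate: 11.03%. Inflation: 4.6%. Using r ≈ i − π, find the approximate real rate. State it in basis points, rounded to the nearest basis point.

r ≈ i − π = 11.03% − 4.6% = 643 basis points.

643 basis points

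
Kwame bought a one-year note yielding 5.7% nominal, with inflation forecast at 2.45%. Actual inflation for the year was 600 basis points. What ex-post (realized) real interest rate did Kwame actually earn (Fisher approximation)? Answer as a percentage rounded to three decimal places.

-0.300%

Ex-post: 5.7% − 6% = -0.300%
So the realized real rate is -0.300%.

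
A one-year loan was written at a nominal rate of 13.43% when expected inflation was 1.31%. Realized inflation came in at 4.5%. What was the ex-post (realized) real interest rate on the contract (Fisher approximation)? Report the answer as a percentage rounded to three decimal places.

8.930%

Ex-post: 13.43% − 4.5% = 8.930%
So the realized real rate is 8.930%.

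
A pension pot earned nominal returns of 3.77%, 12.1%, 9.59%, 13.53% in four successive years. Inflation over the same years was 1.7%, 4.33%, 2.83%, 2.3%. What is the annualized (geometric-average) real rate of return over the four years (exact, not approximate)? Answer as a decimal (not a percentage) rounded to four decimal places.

Nominal growth factor = 1.0377 × 1.1210 × 1.0959 × 1.1353 = 1.44730144
Price-level growth factor = 1.0170 × 1.0433 × 1.0283 × 1.0230 = 1.11615788
Real growth factor = 1.44730144 / 1.11615788 = 1.29668165
Annualized real rate = 1.29668165^(1/4) − 1 = 6.7108% → 0.0671.

0.0671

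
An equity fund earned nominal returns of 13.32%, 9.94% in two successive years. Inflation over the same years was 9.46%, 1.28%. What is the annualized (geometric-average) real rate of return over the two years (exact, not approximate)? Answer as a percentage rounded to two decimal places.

6.01%

Compound the nominal returns: 1.1332 × 1.0994 = 1.24584008.
Compound inflation: 1.0946 × 1.0128 = 1.10861088.
Deflate: 1.24584008 / 1.10861088 = 1.12378482.
Annualized real rate = 1.12378482^(1/2) − 1 = 6.0087% → 6.01%.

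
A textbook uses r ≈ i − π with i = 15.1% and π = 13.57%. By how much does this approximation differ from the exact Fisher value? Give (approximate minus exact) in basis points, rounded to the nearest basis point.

18 basis points

Approximate: r ≈ 15.100% − 13.570% = 1.5300%
Exact: (1 + 0.1510)/(1 + 0.1357) − 1 = 1.3472%
Error = 1.5300% − 1.3472% = 0.1828% → 18 basis points.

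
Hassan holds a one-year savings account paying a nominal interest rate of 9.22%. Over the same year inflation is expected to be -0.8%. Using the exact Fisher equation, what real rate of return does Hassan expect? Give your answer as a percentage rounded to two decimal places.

By the Fisher equation, 1 + r = (1 + i)/(1 + π).
1 + r = 1.09220 / 0.99200 = 1.101008
r = 1.101008 − 1 = 10.1008%, i.e. 10.10%.

10.10%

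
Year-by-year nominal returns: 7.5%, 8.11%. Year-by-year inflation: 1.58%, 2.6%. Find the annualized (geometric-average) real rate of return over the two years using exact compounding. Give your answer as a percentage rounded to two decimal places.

5.60%

Nominal growth factor = 1.0750 × 1.0811 = 1.16218250
Price-level growth factor = 1.0158 × 1.0260 = 1.04221080
Real growth factor = 1.16218250 / 1.04221080 = 1.11511270
Annualized real rate = 1.11511270^(1/2) − 1 = 5.5989% → 5.60%.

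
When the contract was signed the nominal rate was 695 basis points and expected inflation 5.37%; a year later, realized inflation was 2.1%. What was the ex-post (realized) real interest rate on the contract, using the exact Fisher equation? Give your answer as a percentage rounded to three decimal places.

4.750%

Ex-post: (1 + 0.0695)/(1 + 0.0210) − 1 = 4.7502%
So the realized real rate is 4.750%.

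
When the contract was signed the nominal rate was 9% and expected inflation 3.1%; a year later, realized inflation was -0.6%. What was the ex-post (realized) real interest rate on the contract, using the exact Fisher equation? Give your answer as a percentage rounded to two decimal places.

Ex-post: (1 + 0.0900)/(1 − 0.0060) − 1 = 9.6579%
So the realized real rate is 9.66%.

9.66%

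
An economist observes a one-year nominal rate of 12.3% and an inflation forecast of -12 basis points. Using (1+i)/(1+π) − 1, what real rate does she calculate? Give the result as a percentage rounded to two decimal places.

By the Fisher relation, 1 + r = (1 + i)/(1 + π).
1 + r = 1.12300 / 0.99880 = 1.124349
r = 1.124349 − 1 = 12.4349%, i.e. 12.43%.

12.43%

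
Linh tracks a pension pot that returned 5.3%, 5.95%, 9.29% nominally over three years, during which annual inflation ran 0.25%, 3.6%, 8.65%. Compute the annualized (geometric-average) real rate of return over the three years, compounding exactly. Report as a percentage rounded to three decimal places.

Compound the nominal returns: 1.0530 × 1.0595 × 1.0929 = 1.21929771.
Compound inflation: 1.0025 × 1.0360 × 1.0865 = 1.12842804.
Deflate: 1.21929771 / 1.12842804 = 1.08052767.
Annualized real rate = 1.08052767^(1/3) − 1 = 2.6153% → 2.615%.

2.615%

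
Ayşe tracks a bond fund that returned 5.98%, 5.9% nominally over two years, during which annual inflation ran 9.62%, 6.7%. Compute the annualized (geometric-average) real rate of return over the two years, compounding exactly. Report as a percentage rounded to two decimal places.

Compound the nominal returns: 1.0598 × 1.0590 = 1.12232820.
Compound inflation: 1.0962 × 1.0670 = 1.16964540.
Deflate: 1.12232820 / 1.16964540 = 0.95954569.
Annualized real rate = 0.95954569^(1/2) − 1 = -2.0436% → -2.04%.

-2.04%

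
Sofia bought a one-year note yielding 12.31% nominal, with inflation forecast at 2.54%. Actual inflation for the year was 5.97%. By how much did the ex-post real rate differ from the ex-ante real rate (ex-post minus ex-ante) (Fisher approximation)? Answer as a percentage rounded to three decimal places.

-3.430%

Ex-ante: 12.31% − 2.54% = 9.770%
Ex-post: 12.31% − 5.97% = 6.340%
Difference (ex-post − ex-ante) = -3.4300% → -3.430%.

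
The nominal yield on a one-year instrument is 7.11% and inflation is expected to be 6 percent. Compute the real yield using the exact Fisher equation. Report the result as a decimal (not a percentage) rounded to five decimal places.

By the Fisher identity, 1 + r = (1 + i)/(1 + π).
1 + r = 1.07110 / 1.06000 = 1.010472
r = 1.010472 − 1 = 1.0472%, i.e. 0.01047.

0.01047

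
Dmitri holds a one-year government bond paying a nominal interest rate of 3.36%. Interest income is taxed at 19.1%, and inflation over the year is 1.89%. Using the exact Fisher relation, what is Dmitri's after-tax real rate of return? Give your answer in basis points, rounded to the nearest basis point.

After-tax nominal return = 3.36% × (1 − 0.191) = 2.71824%.
1 + r = 1.0271824 / 1.01890 = 1.008129
After-tax real rate = 1.008129 − 1 → 81 basis points.

81 basis points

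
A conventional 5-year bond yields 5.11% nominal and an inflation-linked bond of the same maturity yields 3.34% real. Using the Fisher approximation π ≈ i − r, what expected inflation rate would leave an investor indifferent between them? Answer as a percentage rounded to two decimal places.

1.77%

π ≈ i − r = 5.11% − 3.34% → 1.77%.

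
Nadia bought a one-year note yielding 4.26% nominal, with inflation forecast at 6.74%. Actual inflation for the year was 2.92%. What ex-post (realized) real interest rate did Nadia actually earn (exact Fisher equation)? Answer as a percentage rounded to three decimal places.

1.302%

Ex-post: (1 + 0.0426)/(1 + 0.0292) − 1 = 1.3020%
So the realized real rate is 1.302%.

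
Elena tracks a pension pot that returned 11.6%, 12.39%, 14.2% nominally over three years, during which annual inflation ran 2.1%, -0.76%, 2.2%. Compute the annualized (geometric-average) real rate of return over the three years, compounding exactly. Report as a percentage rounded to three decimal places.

11.420%

Compound the nominal returns: 1.1160 × 1.1239 × 1.1420 = 1.43237908.
Compound inflation: 1.0210 × 0.9924 × 1.0220 = 1.03553169.
Deflate: 1.43237908 / 1.03553169 = 1.38323056.
Annualized real rate = 1.38323056^(1/3) − 1 = 11.4204% → 11.420%.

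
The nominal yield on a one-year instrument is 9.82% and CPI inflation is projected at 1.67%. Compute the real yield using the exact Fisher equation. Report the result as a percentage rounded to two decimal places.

By the Fisher identity, 1 + r = (1 + i)/(1 + π).
1 + r = 1.09820 / 1.01670 = 1.080161
r = 1.080161 − 1 = 8.0161%, i.e. 8.02%.

8.02%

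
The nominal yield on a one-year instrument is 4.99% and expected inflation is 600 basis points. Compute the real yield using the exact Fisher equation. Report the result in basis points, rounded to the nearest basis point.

By the Fisher relation, 1 + r = (1 + i)/(1 + π).
1 + r = 1.04990 / 1.06000 = 0.990472
r = 0.990472 − 1 = -0.9528%, i.e. -95 basis points.

-95 basis points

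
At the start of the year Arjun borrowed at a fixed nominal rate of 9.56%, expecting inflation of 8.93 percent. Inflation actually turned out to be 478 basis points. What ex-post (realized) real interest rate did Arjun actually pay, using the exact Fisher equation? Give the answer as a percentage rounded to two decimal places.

Ex-post: (1 + 0.0956)/(1 + 0.0478) − 1 = 4.5619%
So the realized real rate is 4.56%.

4.56%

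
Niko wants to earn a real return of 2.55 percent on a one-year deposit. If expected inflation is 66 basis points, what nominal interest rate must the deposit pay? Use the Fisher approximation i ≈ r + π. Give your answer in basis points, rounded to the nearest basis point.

i ≈ r + π = 2.55% + 0.66% = 321 basis points.

321 basis points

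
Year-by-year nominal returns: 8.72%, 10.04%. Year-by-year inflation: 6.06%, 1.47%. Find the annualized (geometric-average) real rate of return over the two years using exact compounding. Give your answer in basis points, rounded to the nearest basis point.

Compound the nominal returns: 1.0872 × 1.1004 = 1.19635488.
Compound inflation: 1.0606 × 1.0147 = 1.07619082.
Deflate: 1.19635488 / 1.07619082 = 1.11165683.
Annualized real rate = 1.11165683^(1/2) − 1 = 5.4351% → 544 basis points.

544 basis points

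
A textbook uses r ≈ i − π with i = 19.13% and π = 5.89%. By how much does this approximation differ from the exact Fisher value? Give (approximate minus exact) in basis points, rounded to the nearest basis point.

Approximate: r ≈ 19.130% − 5.890% = 13.2400%
Exact: (1 + 0.1913)/(1 + 0.0589) − 1 = 12.5035%
Error = 13.2400% − 12.5035% = 0.7365% → 74 basis points.

74 basis points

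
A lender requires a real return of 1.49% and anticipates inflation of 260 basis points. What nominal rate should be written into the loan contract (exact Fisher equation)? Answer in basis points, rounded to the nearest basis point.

(1 + i) = (1 + r)(1 + π) = 1.01490 × 1.02600 = 1.0412874
i = 1.0412874 − 1, so the required nominal rate is 413 basis points.

413 basis points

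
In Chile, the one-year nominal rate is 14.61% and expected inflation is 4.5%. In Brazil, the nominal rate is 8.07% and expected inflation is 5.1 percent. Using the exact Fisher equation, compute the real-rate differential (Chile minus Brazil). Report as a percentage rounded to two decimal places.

6.85%

Chile: (1 + 0.1461)/(1 + 0.0450) − 1 = 9.6746%
Brazil: (1 + 0.0807)/(1 + 0.0510) − 1 = 2.8259%
Differential = 9.6746% − 2.8259% = 6.8488% → 6.85%.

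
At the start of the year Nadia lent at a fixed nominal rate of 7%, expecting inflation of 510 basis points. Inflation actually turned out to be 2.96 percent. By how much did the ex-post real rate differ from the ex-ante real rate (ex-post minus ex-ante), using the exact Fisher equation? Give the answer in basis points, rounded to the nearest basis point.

Ex-ante: (1 + 0.0700)/(1 + 0.0510) − 1 = 1.8078%
Ex-post: (1 + 0.0700)/(1 + 0.0296) − 1 = 3.9239%
Difference (ex-post − ex-ante) = 2.1161% → 212 basis points.

212 basis points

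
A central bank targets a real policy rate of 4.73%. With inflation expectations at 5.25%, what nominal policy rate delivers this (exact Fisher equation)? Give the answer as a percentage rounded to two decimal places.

10.23%

(1 + i) = (1 + r)(1 + π) = 1.04730 × 1.05250 = 1.10228325
i = 1.10228325 − 1, so the required nominal rate is 10.23%.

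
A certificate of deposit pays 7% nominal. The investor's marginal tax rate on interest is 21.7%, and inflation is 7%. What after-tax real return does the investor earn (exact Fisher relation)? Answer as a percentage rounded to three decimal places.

After-tax nominal return = 7% × (1 − 0.217) = 5.4810%.
1 + r = 1.05481 / 1.07000 = 0.985804
After-tax real rate = 0.985804 − 1 → -1.420%.

-1.420%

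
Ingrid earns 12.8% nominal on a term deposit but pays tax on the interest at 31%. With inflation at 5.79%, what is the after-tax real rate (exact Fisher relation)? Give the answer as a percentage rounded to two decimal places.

After-tax nominal return = 12.8% × (1 − 0.31) = 8.8320%.
1 + r = 1.08832 / 1.05790 = 1.028755
After-tax real rate = 1.028755 − 1 → 2.88%.

2.88%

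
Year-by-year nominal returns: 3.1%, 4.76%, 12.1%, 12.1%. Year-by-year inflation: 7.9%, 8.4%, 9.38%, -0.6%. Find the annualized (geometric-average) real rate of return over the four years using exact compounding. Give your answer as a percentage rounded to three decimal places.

1.642%

Compound the nominal returns: 1.0310 × 1.0476 × 1.1210 × 1.1210 = 1.35726728.
Compound inflation: 1.0790 × 1.0840 × 1.0938 × 0.9940 = 1.27167177.
Deflate: 1.35726728 / 1.27167177 = 1.06730944.
Annualized real rate = 1.06730944^(1/4) − 1 = 1.6419% → 1.642%.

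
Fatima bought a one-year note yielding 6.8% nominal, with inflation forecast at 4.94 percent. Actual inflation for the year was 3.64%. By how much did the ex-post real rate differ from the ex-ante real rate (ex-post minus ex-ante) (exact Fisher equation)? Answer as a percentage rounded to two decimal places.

1.28%

Ex-ante: (1 + 0.0680)/(1 + 0.0494) − 1 = 1.7724%
Ex-post: (1 + 0.0680)/(1 + 0.0364) − 1 = 3.0490%
Difference (ex-post − ex-ante) = 1.2766% → 1.28%.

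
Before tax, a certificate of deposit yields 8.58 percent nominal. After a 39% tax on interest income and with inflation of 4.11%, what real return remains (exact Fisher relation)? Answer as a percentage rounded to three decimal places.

1.079%

After-tax nominal return = 8.58% × (1 − 0.39) = 5.2338%.
1 + r = 1.052338 / 1.04110 = 1.010794
After-tax real rate = 1.010794 − 1 → 1.079%.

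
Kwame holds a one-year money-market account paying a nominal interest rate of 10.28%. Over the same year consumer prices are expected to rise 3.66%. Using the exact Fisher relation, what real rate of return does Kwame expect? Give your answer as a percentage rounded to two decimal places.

By the Fisher relation, 1 + r = (1 + i)/(1 + π).
1 + r = 1.10280 / 1.03660 = 1.063863
r = 1.063863 − 1 = 6.3863%, i.e. 6.39%.

6.39%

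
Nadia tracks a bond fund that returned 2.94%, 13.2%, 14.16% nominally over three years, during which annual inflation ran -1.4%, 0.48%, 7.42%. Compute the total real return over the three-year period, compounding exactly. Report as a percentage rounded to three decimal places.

Compound the nominal returns: 1.0294 × 1.1320 × 1.1416 = 1.330285.
Compound inflation: 0.9860 × 1.0048 × 1.0742 = 1.064245.
Deflate: 1.330285 / 1.064245 = 1.249979.
Total real return = 1.249979 − 1 → 24.998%.

24.998%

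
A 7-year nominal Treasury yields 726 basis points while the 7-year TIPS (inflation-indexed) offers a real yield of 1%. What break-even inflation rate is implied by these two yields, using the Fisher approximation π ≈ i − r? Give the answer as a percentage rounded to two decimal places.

6.26%

π ≈ i − r = 7.26% − 1% → 6.26%.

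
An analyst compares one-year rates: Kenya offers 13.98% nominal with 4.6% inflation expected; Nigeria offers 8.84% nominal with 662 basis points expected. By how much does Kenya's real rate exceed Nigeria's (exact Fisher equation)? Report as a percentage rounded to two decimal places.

6.89%

Kenya: (1 + 0.1398)/(1 + 0.0460) − 1 = 8.9675%
Nigeria: (1 + 0.0884)/(1 + 0.0662) − 1 = 2.0822%
Differential = 8.9675% − 2.0822% = 6.8853% → 6.89%.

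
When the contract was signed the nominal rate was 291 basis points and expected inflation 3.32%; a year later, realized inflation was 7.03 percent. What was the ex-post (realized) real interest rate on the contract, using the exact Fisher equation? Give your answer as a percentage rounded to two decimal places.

Ex-post: (1 + 0.0291)/(1 + 0.0703) − 1 = -3.8494%
So the realized real rate is -3.85%.

-3.85%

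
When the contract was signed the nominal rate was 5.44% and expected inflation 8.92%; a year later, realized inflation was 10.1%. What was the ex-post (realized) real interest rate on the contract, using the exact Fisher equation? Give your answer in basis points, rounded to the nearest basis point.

Ex-post: (1 + 0.0544)/(1 + 0.1010) − 1 = -4.2325%
So the realized real rate is -423 basis points.

-423 basis points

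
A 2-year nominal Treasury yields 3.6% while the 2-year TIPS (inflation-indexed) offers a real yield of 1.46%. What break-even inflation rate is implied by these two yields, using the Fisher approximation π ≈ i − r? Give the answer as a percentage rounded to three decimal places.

2.140%

π ≈ i − r = 3.6% − 1.46% → 2.140%.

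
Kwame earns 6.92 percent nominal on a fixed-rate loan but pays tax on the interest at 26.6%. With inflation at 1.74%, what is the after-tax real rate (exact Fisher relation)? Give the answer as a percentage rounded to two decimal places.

After-tax nominal return = 6.92% × (1 − 0.266) = 5.07928%.
1 + r = 1.0507928 / 1.01740 = 1.032822
After-tax real rate = 1.032822 − 1 → 3.28%.

3.28%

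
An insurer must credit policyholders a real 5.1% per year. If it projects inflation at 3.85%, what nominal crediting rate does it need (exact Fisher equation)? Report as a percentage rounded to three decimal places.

(1 + i) = (1 + r)(1 + π) = 1.05100 × 1.03850 = 1.0914635
i = 1.0914635 − 1, so the required nominal rate is 9.146%.

9.146%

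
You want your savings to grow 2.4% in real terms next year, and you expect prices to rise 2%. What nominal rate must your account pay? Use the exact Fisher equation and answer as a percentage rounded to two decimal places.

(1 + i) = (1 + r)(1 + π) = 1.02400 × 1.02000 = 1.04448
i = 1.04448 − 1, so the required nominal rate is 4.45%.

4.45%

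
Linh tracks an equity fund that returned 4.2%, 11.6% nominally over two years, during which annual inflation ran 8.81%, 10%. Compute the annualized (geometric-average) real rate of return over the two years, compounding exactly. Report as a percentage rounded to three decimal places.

-1.432%

Nominal growth factor = 1.0420 × 1.1160 = 1.16287200
Price-level growth factor = 1.0881 × 1.1000 = 1.19691000
Real growth factor = 1.16287200 / 1.19691000 = 0.97156177
Annualized real rate = 0.97156177^(1/2) − 1 = -1.4322% → -1.432%.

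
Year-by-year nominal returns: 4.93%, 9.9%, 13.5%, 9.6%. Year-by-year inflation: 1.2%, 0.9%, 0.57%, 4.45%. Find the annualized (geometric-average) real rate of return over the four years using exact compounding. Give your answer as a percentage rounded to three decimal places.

7.538%

Nominal growth factor = 1.0493 × 1.0990 × 1.1350 × 1.0960 = 1.434510664
Price-level growth factor = 1.0120 × 1.0090 × 1.0057 × 1.0445 = 1.072626626
Real growth factor = 1.434510664 / 1.072626626 = 1.337381181
Annualized real rate = 1.337381181^(1/4) − 1 = 7.53846% → 7.538%.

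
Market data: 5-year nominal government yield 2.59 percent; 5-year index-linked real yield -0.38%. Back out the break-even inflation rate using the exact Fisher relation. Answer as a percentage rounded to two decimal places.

(1 + π) = (1 + i)/(1 + r) = 1.02590 / 0.99620 = 1.029813
Break-even inflation = 1.029813 − 1 → 2.98%.

2.98%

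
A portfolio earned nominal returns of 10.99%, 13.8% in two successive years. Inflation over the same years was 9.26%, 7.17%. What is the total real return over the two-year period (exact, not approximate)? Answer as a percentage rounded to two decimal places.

Compound the nominal returns: 1.1099 × 1.1380 = 1.263066.
Compound inflation: 1.0926 × 1.0717 = 1.170939.
Deflate: 1.263066 / 1.170939 = 1.078678.
Total real return = 1.078678 − 1 → 7.87%.

7.87%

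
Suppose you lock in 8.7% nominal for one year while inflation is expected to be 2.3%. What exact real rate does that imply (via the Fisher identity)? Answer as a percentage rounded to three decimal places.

6.256%

By the Fisher identity, 1 + r = (1 + i)/(1 + π).
1 + r = 1.08700 / 1.02300 = 1.062561
r = 1.062561 − 1 = 6.2561%, i.e. 6.256%.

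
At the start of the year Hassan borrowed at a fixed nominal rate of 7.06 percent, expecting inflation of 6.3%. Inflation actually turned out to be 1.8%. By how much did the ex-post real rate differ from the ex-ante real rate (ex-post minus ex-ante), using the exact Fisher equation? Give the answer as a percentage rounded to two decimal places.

4.45%

Ex-ante: (1 + 0.0706)/(1 + 0.0630) − 1 = 0.7150%
Ex-post: (1 + 0.0706)/(1 + 0.0180) − 1 = 5.1670%
Difference (ex-post − ex-ante) = 4.4520% → 4.45%.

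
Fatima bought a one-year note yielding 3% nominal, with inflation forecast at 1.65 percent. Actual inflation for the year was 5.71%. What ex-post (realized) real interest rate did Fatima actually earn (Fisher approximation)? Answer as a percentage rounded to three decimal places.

Ex-post: 3% − 5.71% = -2.710%
So the realized real rate is -2.710%.

-2.710%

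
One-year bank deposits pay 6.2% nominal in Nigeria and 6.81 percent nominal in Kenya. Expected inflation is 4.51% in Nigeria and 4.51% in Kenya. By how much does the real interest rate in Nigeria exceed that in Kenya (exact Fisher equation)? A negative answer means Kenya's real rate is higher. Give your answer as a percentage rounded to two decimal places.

Nigeria: (1 + 0.0620)/(1 + 0.0451) − 1 = 1.6171%
Kenya: (1 + 0.0681)/(1 + 0.0451) − 1 = 2.2007%
Differential = 1.6171% − 2.2007% = -0.5837% → -0.58%.

-0.58%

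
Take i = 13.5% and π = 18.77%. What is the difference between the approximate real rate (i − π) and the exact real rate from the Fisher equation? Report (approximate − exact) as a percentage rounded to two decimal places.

-0.83%

Approximate: r ≈ 13.500% − 18.770% = -5.2700%
Exact: (1 + 0.1350)/(1 + 0.1877) − 1 = -4.4371%
Error = -5.2700% − (-4.4371%) = -0.8329% → -0.83%.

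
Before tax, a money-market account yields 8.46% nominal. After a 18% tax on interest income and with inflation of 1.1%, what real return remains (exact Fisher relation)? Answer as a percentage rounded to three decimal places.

5.774%

After-tax nominal return = 8.46% × (1 − 0.18) = 6.9372%.
1 + r = 1.069372 / 1.01100 = 1.057737
After-tax real rate = 1.057737 − 1 → 5.774%.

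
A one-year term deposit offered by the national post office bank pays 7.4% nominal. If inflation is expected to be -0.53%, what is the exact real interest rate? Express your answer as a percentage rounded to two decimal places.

7.97%

1 + r = 1.07400 / 0.99470 = 1.079723
r = 1.079723 − 1 = 7.9723%, i.e. 7.97%.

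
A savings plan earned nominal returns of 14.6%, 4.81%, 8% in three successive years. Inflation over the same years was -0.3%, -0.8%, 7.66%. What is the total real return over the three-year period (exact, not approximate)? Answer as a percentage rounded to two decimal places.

21.83%

Nominal growth factor = 1.1460 × 1.0481 × 1.0800 = 1.297212
Price-level growth factor = 0.9970 × 0.9920 × 1.0766 = 1.064783
Real growth factor = 1.297212 / 1.064783 = 1.218288
Total real return = 1.218288 − 1 → 21.83%.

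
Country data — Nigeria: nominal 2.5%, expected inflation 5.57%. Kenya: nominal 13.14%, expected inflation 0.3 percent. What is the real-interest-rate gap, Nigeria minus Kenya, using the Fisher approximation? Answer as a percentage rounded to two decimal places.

Nigeria: 2.5% − 5.57% = -3.070%
Kenya: 13.14% − 0.3% = 12.840%
Differential = -15.910% → -15.91%.

-15.91%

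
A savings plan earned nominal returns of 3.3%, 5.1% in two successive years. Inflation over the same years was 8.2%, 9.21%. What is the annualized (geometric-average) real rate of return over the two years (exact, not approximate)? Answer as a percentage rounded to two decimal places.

-4.15%

Nominal growth factor = 1.0330 × 1.0510 = 1.08568300
Price-level growth factor = 1.0820 × 1.0921 = 1.18165220
Real growth factor = 1.08568300 / 1.18165220 = 0.91878389
Annualized real rate = 0.91878389^(1/2) − 1 = -4.1468% → -4.15%.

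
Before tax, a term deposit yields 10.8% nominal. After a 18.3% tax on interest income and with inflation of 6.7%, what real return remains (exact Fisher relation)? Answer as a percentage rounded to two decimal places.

After-tax nominal return = 10.8% × (1 − 0.183) = 8.8236%.
1 + r = 1.088236 / 1.06700 = 1.019903
After-tax real rate = 1.019903 − 1 → 1.99%.

1.99%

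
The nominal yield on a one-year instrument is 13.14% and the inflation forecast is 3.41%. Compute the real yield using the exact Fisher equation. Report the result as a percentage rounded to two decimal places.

9.41%

1 + r = 1.13140 / 1.03410 = 1.094091
r = 1.094091 − 1 = 9.4091%, i.e. 9.41%.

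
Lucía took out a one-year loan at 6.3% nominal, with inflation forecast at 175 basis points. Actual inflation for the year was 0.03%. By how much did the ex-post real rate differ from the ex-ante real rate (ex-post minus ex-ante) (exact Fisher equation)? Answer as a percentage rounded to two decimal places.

1.80%

Ex-ante: (1 + 0.0630)/(1 + 0.0175) − 1 = 4.4717%
Ex-post: (1 + 0.0630)/(1 + 0.0003) − 1 = 6.2681%
Difference (ex-post − ex-ante) = 1.7964% → 1.80%.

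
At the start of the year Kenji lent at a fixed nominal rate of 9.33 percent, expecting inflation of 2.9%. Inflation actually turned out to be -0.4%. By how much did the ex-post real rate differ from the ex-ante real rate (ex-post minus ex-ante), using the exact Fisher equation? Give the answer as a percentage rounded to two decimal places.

3.52%

Ex-ante: (1 + 0.0933)/(1 + 0.0290) − 1 = 6.2488%
Ex-post: (1 + 0.0933)/(1 − 0.0040) − 1 = 9.7691%
Difference (ex-post − ex-ante) = 3.5203% → 3.52%.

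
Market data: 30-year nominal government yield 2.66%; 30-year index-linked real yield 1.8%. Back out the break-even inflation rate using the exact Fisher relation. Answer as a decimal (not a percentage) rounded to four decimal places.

0.0084

(1 + π) = (1 + i)/(1 + r) = 1.02660 / 1.01800 = 1.008448
Break-even inflation = 1.008448 − 1 → 0.0084.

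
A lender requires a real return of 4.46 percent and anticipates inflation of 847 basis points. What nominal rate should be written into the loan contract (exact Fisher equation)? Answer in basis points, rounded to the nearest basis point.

1331 basis points

(1 + i) = (1 + r)(1 + π) = 1.04460 × 1.08470 = 1.13307762
i = 1.13307762 − 1, so the required nominal rate is 1331 basis points.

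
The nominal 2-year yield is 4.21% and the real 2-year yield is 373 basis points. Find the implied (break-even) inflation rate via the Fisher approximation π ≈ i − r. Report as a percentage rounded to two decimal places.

π ≈ i − r = 4.21% − 3.73% → 0.48%.

0.48%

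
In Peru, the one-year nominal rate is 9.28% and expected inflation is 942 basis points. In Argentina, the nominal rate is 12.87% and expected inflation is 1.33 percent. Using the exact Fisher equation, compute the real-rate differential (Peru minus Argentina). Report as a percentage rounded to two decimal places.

Peru: (1 + 0.0928)/(1 + 0.0942) − 1 = -0.1279%
Argentina: (1 + 0.1287)/(1 + 0.0133) − 1 = 11.3885%
Differential = -0.1279% − 11.3885% = -11.5165% → -11.52%.

-11.52%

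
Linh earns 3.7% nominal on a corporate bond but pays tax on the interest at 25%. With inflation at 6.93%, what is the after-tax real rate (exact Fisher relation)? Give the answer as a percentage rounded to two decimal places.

-3.89%

After-tax nominal return = 3.7% × (1 − 0.25) = 2.7750%.
1 + r = 1.02775 / 1.06930 = 0.961143
After-tax real rate = 0.961143 − 1 → -3.89%.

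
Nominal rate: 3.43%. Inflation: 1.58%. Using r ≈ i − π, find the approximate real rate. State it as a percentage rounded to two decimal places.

1.85%

r ≈ i − π = 3.43% − 1.58% = 1.85%.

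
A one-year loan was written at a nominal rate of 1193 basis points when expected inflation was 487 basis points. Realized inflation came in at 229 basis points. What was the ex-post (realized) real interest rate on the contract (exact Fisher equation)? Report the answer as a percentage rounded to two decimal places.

9.42%

Ex-post: (1 + 0.1193)/(1 + 0.0229) − 1 = 9.4242%
So the realized real rate is 9.42%.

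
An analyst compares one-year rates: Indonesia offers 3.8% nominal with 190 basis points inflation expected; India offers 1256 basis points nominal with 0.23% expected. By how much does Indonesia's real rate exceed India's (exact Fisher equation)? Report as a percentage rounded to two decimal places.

Indonesia: (1 + 0.0380)/(1 + 0.0190) − 1 = 1.8646%
India: (1 + 0.1256)/(1 + 0.0023) − 1 = 12.3017%
Differential = 1.8646% − 12.3017% = -10.4371% → -10.44%.

-10.44%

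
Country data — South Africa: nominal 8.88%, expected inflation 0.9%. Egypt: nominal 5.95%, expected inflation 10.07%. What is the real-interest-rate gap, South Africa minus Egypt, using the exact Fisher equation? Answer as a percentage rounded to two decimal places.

11.65%

South Africa: (1 + 0.0888)/(1 + 0.0090) − 1 = 7.9088%
Egypt: (1 + 0.0595)/(1 + 0.1007) − 1 = -3.7431%
Differential = 7.9088% − (-3.7431%) = 11.6519% → 11.65%.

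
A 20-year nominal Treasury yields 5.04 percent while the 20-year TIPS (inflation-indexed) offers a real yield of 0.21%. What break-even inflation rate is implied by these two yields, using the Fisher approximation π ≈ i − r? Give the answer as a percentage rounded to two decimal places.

4.83%

π ≈ i − r = 5.04% − 0.21% → 4.83%.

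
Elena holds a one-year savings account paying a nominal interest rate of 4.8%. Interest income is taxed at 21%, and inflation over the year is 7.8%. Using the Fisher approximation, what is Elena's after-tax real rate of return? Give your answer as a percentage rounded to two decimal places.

-4.01%

After-tax nominal return = 4.8% × (1 − 0.21) = 3.7920%.
r ≈ 3.7920% − 7.8% → -4.01%.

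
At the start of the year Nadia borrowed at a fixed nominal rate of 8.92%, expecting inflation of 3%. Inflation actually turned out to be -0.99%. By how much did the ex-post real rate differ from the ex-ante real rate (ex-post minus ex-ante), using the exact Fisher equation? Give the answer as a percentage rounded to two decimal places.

4.26%

Ex-ante: (1 + 0.0892)/(1 + 0.0300) − 1 = 5.7476%
Ex-post: (1 + 0.0892)/(1 − 0.0099) − 1 = 10.0091%
Difference (ex-post − ex-ante) = 4.2615% → 4.26%.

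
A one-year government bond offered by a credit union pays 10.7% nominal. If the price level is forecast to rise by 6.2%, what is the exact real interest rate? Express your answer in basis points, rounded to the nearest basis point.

By the Fisher equation, 1 + r = (1 + i)/(1 + π).
1 + r = 1.10700 / 1.06200 = 1.042373
r = 1.042373 − 1 = 4.2373%, i.e. 424 basis points.

424 basis points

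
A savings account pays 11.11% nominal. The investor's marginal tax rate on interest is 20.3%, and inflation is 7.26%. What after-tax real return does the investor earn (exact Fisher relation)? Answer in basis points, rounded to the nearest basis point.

149 basis points

After-tax nominal return = 11.11% × (1 − 0.203) = 8.85467%.
1 + r = 1.0885467 / 1.07260 = 1.014867
After-tax real rate = 1.014867 − 1 → 149 basis points.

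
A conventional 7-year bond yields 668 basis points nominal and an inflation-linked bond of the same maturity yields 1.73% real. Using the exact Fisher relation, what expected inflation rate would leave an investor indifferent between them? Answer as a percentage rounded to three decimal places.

4.866%

(1 + π) = (1 + i)/(1 + r) = 1.06680 / 1.01730 = 1.048658
Break-even inflation = 1.048658 − 1 → 4.866%.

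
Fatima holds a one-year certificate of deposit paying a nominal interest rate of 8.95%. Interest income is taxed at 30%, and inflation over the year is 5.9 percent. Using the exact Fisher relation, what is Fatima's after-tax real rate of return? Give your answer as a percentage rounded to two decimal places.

0.34%

After-tax nominal return = 8.95% × (1 − 0.3) = 6.2650%.
1 + r = 1.06265 / 1.05900 = 1.003447
After-tax real rate = 1.003447 − 1 → 0.34%.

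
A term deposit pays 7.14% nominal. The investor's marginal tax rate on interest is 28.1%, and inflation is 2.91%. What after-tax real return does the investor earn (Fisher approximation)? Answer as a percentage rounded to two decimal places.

2.22%

After-tax nominal return = 7.14% × (1 − 0.281) = 5.13366%.
r ≈ 5.13366% − 2.91% → 2.22%.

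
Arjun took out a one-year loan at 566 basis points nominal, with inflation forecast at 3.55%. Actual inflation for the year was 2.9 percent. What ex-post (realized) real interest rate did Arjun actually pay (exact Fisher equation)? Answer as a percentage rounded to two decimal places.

Ex-post: (1 + 0.0566)/(1 + 0.0290) − 1 = 2.6822%
So the realized real rate is 2.68%.

2.68%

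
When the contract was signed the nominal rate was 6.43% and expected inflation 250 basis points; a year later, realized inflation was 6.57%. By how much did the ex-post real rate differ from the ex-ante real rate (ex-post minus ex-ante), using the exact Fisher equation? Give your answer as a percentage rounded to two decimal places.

-3.97%

Ex-ante: (1 + 0.0643)/(1 + 0.0250) − 1 = 3.8341%
Ex-post: (1 + 0.0643)/(1 + 0.0657) − 1 = -0.1314%
Difference (ex-post − ex-ante) = -3.9655% → -3.97%.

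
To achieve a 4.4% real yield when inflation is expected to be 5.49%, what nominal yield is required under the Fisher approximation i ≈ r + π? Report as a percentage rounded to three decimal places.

i ≈ r + π = 4.4% + 5.49% = 9.890%.

9.890%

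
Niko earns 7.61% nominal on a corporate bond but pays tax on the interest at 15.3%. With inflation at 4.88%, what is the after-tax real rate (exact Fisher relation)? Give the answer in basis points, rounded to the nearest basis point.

After-tax nominal return = 7.61% × (1 − 0.153) = 6.44567%.
1 + r = 1.0644567 / 1.04880 = 1.014928
After-tax real rate = 1.014928 − 1 → 149 basis points.

149 basis points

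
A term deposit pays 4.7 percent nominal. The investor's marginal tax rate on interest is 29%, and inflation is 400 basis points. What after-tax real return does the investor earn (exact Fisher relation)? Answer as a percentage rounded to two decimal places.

-0.64%

After-tax nominal return = 4.7% × (1 − 0.29) = 3.3370%.
1 + r = 1.03337 / 1.04000 = 0.993625
After-tax real rate = 0.993625 − 1 → -0.64%.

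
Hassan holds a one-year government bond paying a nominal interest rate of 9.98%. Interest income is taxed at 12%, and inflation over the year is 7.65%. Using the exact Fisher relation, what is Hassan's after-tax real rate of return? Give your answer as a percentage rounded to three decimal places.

After-tax nominal return = 9.98% × (1 − 0.12) = 8.7824%.
1 + r = 1.087824 / 1.07650 = 1.010519
After-tax real rate = 1.010519 − 1 → 1.052%.

1.052%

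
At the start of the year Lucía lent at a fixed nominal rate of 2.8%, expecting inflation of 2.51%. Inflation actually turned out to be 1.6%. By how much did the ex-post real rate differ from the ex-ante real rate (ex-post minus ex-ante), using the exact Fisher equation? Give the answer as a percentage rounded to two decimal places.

Ex-ante: (1 + 0.0280)/(1 + 0.0251) − 1 = 0.2829%
Ex-post: (1 + 0.0280)/(1 + 0.0160) − 1 = 1.1811%
Difference (ex-post − ex-ante) = 0.8982% → 0.90%.

0.90%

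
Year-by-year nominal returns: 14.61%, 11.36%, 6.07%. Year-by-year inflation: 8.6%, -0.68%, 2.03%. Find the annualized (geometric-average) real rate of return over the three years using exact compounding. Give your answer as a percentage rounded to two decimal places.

7.15%

Nominal growth factor = 1.1461 × 1.1136 × 1.0607 = 1.35376819
Price-level growth factor = 1.0860 × 0.9932 × 1.0203 = 1.10051109
Real growth factor = 1.35376819 / 1.10051109 = 1.23012680
Annualized real rate = 1.23012680^(1/3) − 1 = 7.1478% → 7.15%.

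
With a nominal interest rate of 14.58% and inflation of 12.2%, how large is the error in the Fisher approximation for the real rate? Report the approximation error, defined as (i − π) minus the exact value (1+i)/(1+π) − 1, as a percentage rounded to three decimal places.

0.259%

Approximate: r ≈ 14.580% − 12.200% = 2.3800%
Exact: (1 + 0.1458)/(1 + 0.1220) − 1 = 2.1212%
Error = 2.3800% − 2.1212% = 0.2588% → 0.259%.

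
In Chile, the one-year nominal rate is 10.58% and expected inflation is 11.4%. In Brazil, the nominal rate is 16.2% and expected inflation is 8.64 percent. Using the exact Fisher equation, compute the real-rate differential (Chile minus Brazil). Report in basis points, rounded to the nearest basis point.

-769 basis points

Chile: (1 + 0.1058)/(1 + 0.1140) − 1 = -0.7361%
Brazil: (1 + 0.1620)/(1 + 0.0864) − 1 = 6.9588%
Differential = -0.7361% − 6.9588% = -7.6948% → -769 basis points.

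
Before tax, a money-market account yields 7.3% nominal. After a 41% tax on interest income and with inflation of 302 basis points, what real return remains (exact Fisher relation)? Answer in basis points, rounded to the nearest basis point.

After-tax nominal return = 7.3% × (1 − 0.41) = 4.3070%.
1 + r = 1.04307 / 1.03020 = 1.012493
After-tax real rate = 1.012493 − 1 → 125 basis points.

125 basis points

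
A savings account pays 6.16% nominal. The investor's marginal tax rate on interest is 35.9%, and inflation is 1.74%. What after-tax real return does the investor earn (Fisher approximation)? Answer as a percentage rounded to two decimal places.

2.21%

After-tax nominal return = 6.16% × (1 − 0.359) = 3.94856%.
r ≈ 3.94856% − 1.74% → 2.21%.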